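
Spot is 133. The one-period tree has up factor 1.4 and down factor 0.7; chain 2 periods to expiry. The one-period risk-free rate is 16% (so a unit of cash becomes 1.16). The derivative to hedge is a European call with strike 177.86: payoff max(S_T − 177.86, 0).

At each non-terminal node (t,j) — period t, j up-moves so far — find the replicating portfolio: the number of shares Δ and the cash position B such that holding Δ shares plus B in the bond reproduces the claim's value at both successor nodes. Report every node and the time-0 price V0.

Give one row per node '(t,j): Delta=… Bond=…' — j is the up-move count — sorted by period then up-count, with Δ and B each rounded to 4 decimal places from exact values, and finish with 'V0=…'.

The replicating-portfolio and risk-neutral prices coincide; use p* = (1.16−0.7)/(1.4−0.7) = 0.6571 for the latter.
Terminal payoffs: V(2,0)=0.0000, V(2,1)=0.0000, V(2,2)=82.8200
  t=1,j=0: stock 93.1000 → up 130.3400 (V=0.0000), down 65.1700 (V=0.0000). Price 0.0000; hedge Δ=0.0000, bond B=0.0000.
  t=1,j=1: stock 186.2000 → up 260.6800 (V=82.8200), down 130.3400 (V=0.0000). Price 46.9177; hedge Δ=0.6354, bond B=-71.3966.
  t=0,j=0: stock 133.0000 → up 186.2000 (V=46.9177), down 93.1000 (V=0.0000). Price 26.5790; hedge Δ=0.5039, bond B=-40.4463.
The time-0 hedge costs 26.5790, which is the no-arbitrage price.

(0,0): Delta=0.5039 Bond=-40.4463
(1,0): Delta=0.0000 Bond=0.0000
(1,1): Delta=0.6354 Bond=-71.3966
V0=26.5790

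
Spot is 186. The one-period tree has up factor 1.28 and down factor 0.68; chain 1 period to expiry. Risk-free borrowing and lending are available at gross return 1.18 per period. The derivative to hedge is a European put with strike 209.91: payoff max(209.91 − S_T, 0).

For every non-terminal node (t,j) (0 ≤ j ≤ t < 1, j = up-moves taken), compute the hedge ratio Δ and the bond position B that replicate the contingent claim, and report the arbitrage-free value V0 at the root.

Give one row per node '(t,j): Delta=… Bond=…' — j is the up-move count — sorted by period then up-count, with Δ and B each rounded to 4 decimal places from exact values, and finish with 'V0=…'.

Since d<R<u, set p* = (R−d)/(u−d) = 0.8333; price each node as the discounted p*-expectation of its children.
Terminal values V(1,·): V(1,0)=83.4300, V(1,1)=0.0000
  t=0,j=0: stock 186.0000 → up 238.0800 (V=0.0000), down 126.4800 (V=83.4300). Price 11.7839; hedge Δ=-0.7476, bond B=150.8339.
The time-0 hedge costs 11.7839, which is the no-arbitrage price.

(0,0): Delta=-0.7476 Bond=150.8339
V0=11.7839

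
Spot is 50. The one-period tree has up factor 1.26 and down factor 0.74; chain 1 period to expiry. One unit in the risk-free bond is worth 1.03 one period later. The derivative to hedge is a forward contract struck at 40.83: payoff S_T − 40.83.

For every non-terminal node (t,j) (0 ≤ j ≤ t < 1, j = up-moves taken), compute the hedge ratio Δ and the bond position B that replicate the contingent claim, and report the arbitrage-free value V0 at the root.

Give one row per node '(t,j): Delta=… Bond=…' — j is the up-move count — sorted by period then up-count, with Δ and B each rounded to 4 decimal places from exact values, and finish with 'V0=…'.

Under the risk-neutral measure, an up-move has probability p* = (R−d)/(u−d) = 0.5577 and values discount at R = 1.03.
Payoff layer (t=1): V(1,0)=-3.8300, V(1,1)=22.1700
(0,0): S=50.0000. Δ = (V_up−V_dn)/(S_up−S_dn) = (22.1700−-3.8300)/(63.0000−37.0000) = 1.0000. V = [p*·22.1700 + (1−p*)·-3.8300]/1.03 = 10.3592. B = V − Δ·S = -39.6408.
Root portfolio cost Δ·50+B reproduces V0=10.3592.

(0,0): Delta=1.0000 Bond=-39.6408
V0=10.3592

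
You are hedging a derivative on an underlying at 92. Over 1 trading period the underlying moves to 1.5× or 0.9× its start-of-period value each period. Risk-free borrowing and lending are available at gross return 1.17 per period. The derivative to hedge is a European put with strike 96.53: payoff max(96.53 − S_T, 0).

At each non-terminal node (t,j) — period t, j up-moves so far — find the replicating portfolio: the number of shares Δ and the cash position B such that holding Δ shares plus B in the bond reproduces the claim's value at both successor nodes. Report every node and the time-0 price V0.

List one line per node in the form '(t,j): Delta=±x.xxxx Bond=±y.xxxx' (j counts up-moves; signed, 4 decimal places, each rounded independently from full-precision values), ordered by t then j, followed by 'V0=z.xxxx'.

(0,0): Delta=-0.2487 Bond=29.3376
V0=6.4543

The replicating-portfolio and risk-neutral prices coincide; use p* = (1.17−0.9)/(1.5−0.9) = 0.4500 for the latter.
Terminal payoffs: V(1,0)=13.7300, V(1,1)=0.0000
(0,0): S=92.0000. Δ = (V_up−V_dn)/(S_up−S_dn) = (0.0000−13.7300)/(138.0000−82.8000) = -0.2487. V = [p*·0.0000 + (1−p*)·13.7300]/1.17 = 6.4543. B = V − Δ·S = 29.3376.
The time-0 hedge costs 6.4543, which is the no-arbitrage price.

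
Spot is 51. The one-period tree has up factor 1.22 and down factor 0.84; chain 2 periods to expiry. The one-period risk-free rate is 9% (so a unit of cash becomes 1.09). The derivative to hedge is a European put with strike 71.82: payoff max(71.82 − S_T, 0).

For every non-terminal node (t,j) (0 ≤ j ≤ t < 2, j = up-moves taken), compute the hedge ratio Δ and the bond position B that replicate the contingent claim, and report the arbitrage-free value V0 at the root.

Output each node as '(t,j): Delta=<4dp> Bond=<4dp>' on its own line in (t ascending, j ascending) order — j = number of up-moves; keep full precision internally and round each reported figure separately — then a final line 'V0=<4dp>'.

Since d<R<u, set p* = (R−d)/(u−d) = 0.6579; price each node as the discounted p*-expectation of its children.
At expiry t=2: V(2,0)=35.8344, V(2,1)=19.5552, V(2,2)=0.0000
(1,0): S=42.8400. Δ = (V_up−V_dn)/(S_up−S_dn) = (19.5552−35.8344)/(52.2648−35.9856) = -1.0000. V = [p*·19.5552 + (1−p*)·35.8344]/1.09 = 23.0499. B = V − Δ·S = 65.8899.
(1,1): S=62.2200. Δ = (V_up−V_dn)/(S_up−S_dn) = (0.0000−19.5552)/(75.9084−52.2648) = -0.8271. V = [p*·0.0000 + (1−p*)·19.5552]/1.09 = 6.1376. B = V − Δ·S = 57.5986.
(0,0): S=51.0000. Δ = (V_up−V_dn)/(S_up−S_dn) = (6.1376−23.0499)/(62.2200−42.8400) = -0.8727. V = [p*·6.1376 + (1−p*)·23.0499]/1.09 = 10.9389. B = V − Δ·S = 55.4451.
Check: Δ(0,0)·S0 + B(0,0) = 10.9389 = V0.

(0,0): Delta=-0.8727 Bond=55.4451
(1,0): Delta=-1.0000 Bond=65.8899
(1,1): Delta=-0.8271 Bond=57.5986
V0=10.9389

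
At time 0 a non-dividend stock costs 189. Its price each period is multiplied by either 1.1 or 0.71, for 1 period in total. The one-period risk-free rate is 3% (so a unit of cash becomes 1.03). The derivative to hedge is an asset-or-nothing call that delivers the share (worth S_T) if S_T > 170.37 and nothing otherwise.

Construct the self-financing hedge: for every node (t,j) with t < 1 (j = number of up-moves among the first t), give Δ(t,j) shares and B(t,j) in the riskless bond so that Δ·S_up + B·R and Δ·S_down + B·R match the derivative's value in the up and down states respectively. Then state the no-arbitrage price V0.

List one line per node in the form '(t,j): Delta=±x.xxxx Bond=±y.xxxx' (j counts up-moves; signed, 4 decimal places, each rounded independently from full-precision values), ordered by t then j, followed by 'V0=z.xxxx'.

(0,0): Delta=2.8205 Bond=-367.4608
V0=165.6161

Since d<R<u, set p* = (R−d)/(u−d) = 0.8205; price each node as the discounted p*-expectation of its children.
At expiry t=1: V(1,0)=0.0000, V(1,1)=207.9000
Node (0,0) S=189.0000: V=(p*·207.9000+(1−p*)·0.0000)/1.03=165.6161; Δ=(207.9000−0.0000)/(207.9000−134.1900)=2.8205; B=V−Δ·S=-367.4608
Each (Δ,B) replicates both successor values, so the strategy is self-financing and V0 is arbitrage-free.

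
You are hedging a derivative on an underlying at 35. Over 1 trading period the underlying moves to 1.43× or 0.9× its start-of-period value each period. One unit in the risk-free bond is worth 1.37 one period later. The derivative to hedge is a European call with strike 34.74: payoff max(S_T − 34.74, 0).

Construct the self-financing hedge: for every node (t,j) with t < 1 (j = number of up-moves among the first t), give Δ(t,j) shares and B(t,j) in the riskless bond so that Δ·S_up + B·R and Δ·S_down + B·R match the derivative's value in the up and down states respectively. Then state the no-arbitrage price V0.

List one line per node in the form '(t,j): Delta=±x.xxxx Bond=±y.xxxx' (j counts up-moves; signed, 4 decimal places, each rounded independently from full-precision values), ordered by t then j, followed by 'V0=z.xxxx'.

Since d<R<u, set p* = (R−d)/(u−d) = 0.8868; price each node as the discounted p*-expectation of its children.
Payoff layer (t=1): V(1,0)=0.0000, V(1,1)=15.3100
Node (0,0) S=35.0000: V=(p*·15.3100+(1−p*)·0.0000)/1.37=9.9101; Δ=(15.3100−0.0000)/(50.0500−31.5000)=0.8253; B=V−Δ·S=-18.9767
Each (Δ,B) replicates both successor values, so the strategy is self-financing and V0 is arbitrage-free.

(0,0): Delta=0.8253 Bond=-18.9767
V0=9.9101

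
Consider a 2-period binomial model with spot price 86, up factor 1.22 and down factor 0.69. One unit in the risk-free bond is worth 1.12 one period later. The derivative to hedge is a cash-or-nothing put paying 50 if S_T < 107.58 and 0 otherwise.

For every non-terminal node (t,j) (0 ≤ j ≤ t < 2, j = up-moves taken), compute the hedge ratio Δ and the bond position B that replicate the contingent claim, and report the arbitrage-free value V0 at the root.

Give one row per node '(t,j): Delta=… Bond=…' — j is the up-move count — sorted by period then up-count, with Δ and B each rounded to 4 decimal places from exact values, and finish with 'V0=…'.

The replicating-portfolio and risk-neutral prices coincide; use p* = (1.12−0.69)/(1.22−0.69) = 0.8113 for the latter.
Payoff layer (t=2): V(2,0)=50.0000, V(2,1)=50.0000, V(2,2)=0.0000
(1,0): S=59.3400. Δ = (V_up−V_dn)/(S_up−S_dn) = (50.0000−50.0000)/(72.3948−40.9446) = 0.0000. V = [p*·50.0000 + (1−p*)·50.0000]/1.12 = 44.6429. B = V − Δ·S = 44.6429.
(1,1): S=104.9200. Δ = (V_up−V_dn)/(S_up−S_dn) = (0.0000−50.0000)/(128.0024−72.3948) = -0.8992. V = [p*·0.0000 + (1−p*)·50.0000]/1.12 = 8.4232. B = V − Δ·S = 102.7628.
(0,0): S=86.0000. Δ = (V_up−V_dn)/(S_up−S_dn) = (8.4232−44.6429)/(104.9200−59.3400) = -0.7946. V = [p*·8.4232 + (1−p*)·44.6429]/1.12 = 13.6224. B = V − Δ·S = 81.9614.
Root portfolio cost Δ·86+B reproduces V0=13.6224.

(0,0): Delta=-0.7946 Bond=81.9614
(1,0): Delta=0.0000 Bond=44.6429
(1,1): Delta=-0.8992 Bond=102.7628
V0=13.6224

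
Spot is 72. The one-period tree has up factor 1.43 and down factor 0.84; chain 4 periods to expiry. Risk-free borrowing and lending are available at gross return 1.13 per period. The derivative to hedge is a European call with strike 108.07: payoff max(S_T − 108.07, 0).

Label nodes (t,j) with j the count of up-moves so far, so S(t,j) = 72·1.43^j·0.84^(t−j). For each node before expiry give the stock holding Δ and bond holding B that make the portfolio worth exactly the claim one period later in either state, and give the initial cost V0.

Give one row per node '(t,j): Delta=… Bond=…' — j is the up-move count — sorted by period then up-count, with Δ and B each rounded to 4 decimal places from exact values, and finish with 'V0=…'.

Under the risk-neutral measure, an up-move has probability p* = (R−d)/(u−d) = 0.4915 and values discount at R = 1.13.
At expiry t=4: V(4,0)=0.0000, V(4,1)=0.0000, V(4,2)=0.0000, V(4,3)=68.7860, V(4,4)=193.0064
  t=3,j=0: stock 42.6747 → up 61.0248 (V=0.0000), down 35.8467 (V=0.0000). Price 0.0000; hedge Δ=0.0000, bond B=0.0000.
  t=3,j=1: stock 72.6486 → up 103.8875 (V=0.0000), down 61.0248 (V=0.0000). Price 0.0000; hedge Δ=0.0000, bond B=0.0000.
  t=3,j=2: stock 123.6756 → up 176.8560 (V=68.7860), down 103.8875 (V=0.0000). Price 29.9204; hedge Δ=0.9427, bond B=-86.6661.
  t=3,j=3: stock 210.5429 → up 301.0764 (V=193.0064), down 176.8560 (V=68.7860). Price 114.9057; hedge Δ=1.0000, bond B=-95.6372.
  t=2,j=0: stock 50.8032 → up 72.6486 (V=0.0000), down 42.6747 (V=0.0000). Price 0.0000; hedge Δ=0.0000, bond B=0.0000.
  t=2,j=1: stock 86.4864 → up 123.6756 (V=29.9204), down 72.6486 (V=0.0000). Price 13.0147; hedge Δ=0.5864, bond B=-37.6979.
  t=2,j=2: stock 147.2328 → up 210.5429 (V=114.9057), down 123.6756 (V=29.9204). Price 63.4450; hedge Δ=0.9783, bond B=-80.5979.
  t=1,j=0: stock 60.4800 → up 86.4864 (V=13.0147), down 50.8032 (V=0.0000). Price 5.6611; hedge Δ=0.3647, bond B=-16.3977.
  t=1,j=1: stock 102.9600 → up 147.2328 (V=63.4450), down 86.4864 (V=13.0147). Price 33.4535; hedge Δ=0.8302, bond B=-52.0215.
  t=0,j=0: stock 72.0000 → up 102.9600 (V=33.4535), down 60.4800 (V=5.6611). Price 17.0989; hedge Δ=0.6542, bond B=-30.0068.
Root portfolio cost Δ·72+B reproduces V0=17.0989.

(0,0): Delta=0.6542 Bond=-30.0068
(1,0): Delta=0.3647 Bond=-16.3977
(1,1): Delta=0.8302 Bond=-52.0215
(2,0): Delta=0.0000 Bond=0.0000
(2,1): Delta=0.5864 Bond=-37.6979
(2,2): Delta=0.9783 Bond=-80.5979
(3,0): Delta=0.0000 Bond=0.0000
(3,1): Delta=0.0000 Bond=0.0000
(3,2): Delta=0.9427 Bond=-86.6661
(3,3): Delta=1.0000 Bond=-95.6372
V0=17.0989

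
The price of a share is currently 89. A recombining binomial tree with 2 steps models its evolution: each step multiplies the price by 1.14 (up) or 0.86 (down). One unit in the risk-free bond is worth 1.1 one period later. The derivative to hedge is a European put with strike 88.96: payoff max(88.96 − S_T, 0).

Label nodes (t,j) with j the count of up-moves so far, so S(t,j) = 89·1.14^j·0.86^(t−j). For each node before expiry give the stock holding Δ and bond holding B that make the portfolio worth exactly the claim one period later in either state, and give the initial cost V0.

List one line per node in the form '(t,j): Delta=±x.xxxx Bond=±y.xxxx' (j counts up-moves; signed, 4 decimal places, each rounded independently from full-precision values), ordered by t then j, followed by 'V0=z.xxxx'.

(0,0): Delta=-0.1650 Bond=15.4187
(1,0): Delta=-1.0000 Bond=80.8727
(1,1): Delta=-0.0600 Bond=6.3085
V0=0.7352

Risk-neutral probability p* = (R−d)/(u−d) = (1.1−0.86)/(1.14−0.86) = 0.8571.
Terminal values V(2,·): V(2,0)=23.1356, V(2,1)=1.7044, V(2,2)=0.0000
(1,0): S=76.5400. Δ = (V_up−V_dn)/(S_up−S_dn) = (1.7044−23.1356)/(87.2556−65.8244) = -1.0000. V = [p*·1.7044 + (1−p*)·23.1356]/1.1 = 4.3327. B = V − Δ·S = 80.8727.
(1,1): S=101.4600. Δ = (V_up−V_dn)/(S_up−S_dn) = (0.0000−1.7044)/(115.6644−87.2556) = -0.0600. V = [p*·0.0000 + (1−p*)·1.7044]/1.1 = 0.2214. B = V − Δ·S = 6.3085.
(0,0): S=89.0000. Δ = (V_up−V_dn)/(S_up−S_dn) = (0.2214−4.3327)/(101.4600−76.5400) = -0.1650. V = [p*·0.2214 + (1−p*)·4.3327]/1.1 = 0.7352. B = V − Δ·S = 15.4187.
Self-financing check: at every node Δ·S+B equals the discounted successor values.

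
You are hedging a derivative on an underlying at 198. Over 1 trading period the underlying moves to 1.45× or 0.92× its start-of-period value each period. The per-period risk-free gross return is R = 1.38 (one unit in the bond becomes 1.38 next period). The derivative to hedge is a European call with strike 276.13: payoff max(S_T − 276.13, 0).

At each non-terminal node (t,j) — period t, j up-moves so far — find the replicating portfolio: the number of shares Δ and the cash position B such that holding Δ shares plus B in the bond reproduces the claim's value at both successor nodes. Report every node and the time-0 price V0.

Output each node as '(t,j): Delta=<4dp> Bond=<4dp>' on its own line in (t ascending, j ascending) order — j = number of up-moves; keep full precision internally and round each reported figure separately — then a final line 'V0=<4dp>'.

Risk-neutral probability p* = (R−d)/(u−d) = (1.38−0.92)/(1.45−0.92) = 0.8679.
Terminal values V(1,·): V(1,0)=0.0000, V(1,1)=10.9700
(0,0): S=198.0000. Δ = (V_up−V_dn)/(S_up−S_dn) = (10.9700−0.0000)/(287.1000−182.1600) = 0.1045. V = [p*·10.9700 + (1−p*)·0.0000]/1.38 = 6.8994. B = V − Δ·S = -13.7987.
Check: Δ(0,0)·S0 + B(0,0) = 6.8994 = V0.

(0,0): Delta=0.1045 Bond=-13.7987
V0=6.8994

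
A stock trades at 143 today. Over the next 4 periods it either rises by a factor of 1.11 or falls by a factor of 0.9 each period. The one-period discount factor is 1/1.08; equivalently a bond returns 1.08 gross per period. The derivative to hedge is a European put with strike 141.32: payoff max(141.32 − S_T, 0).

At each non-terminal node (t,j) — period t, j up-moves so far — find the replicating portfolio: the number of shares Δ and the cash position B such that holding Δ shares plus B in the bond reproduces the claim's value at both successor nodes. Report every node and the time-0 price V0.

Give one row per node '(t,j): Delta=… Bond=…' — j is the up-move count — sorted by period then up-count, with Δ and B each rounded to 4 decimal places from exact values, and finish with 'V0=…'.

(0,0): Delta=-0.0372 Bond=5.5235
(1,0): Delta=-0.2131 Bond=28.6016
(1,1): Delta=-0.0134 Bond=2.1927
(2,0): Delta=-0.9545 Bond=116.7684
(2,1): Delta=-0.1129 Bond=16.5767
(2,2): Delta=0.0000 Bond=0.0000
(3,0): Delta=-1.0000 Bond=130.8519
(3,1): Delta=-0.9484 Bond=125.3195
(3,2): Delta=0.0000 Bond=0.0000
(3,3): Delta=0.0000 Bond=0.0000
V0=0.2027

Since d<R<u, set p* = (R−d)/(u−d) = 0.8571; price each node as the discounted p*-expectation of its children.
At expiry t=4: V(4,0)=47.4977, V(4,1)=25.6058, V(4,2)=0.0000, V(4,3)=0.0000, V(4,4)=0.0000
Node (3,0) S=104.2470: V=(p*·25.6058+(1−p*)·47.4977)/1.08=26.6049; Δ=(25.6058−47.4977)/(115.7142−93.8223)=-1.0000; B=V−Δ·S=130.8519
Node (3,1) S=128.5713: V=(p*·0.0000+(1−p*)·25.6058)/1.08=3.3870; Δ=(0.0000−25.6058)/(142.7141−115.7142)=-0.9484; B=V−Δ·S=125.3195
Node (3,2) S=158.5713: V=(p*·0.0000+(1−p*)·0.0000)/1.08=0.0000; Δ=(0.0000−0.0000)/(176.0141−142.7141)=0.0000; B=V−Δ·S=0.0000
Node (3,3) S=195.5712: V=(p*·0.0000+(1−p*)·0.0000)/1.08=0.0000; Δ=(0.0000−0.0000)/(217.0841−176.0141)=0.0000; B=V−Δ·S=0.0000
Node (2,0) S=115.8300: V=(p*·3.3870+(1−p*)·26.6049)/1.08=6.2073; Δ=(3.3870−26.6049)/(128.5713−104.2470)=-0.9545; B=V−Δ·S=116.7684
Node (2,1) S=142.8570: V=(p*·0.0000+(1−p*)·3.3870)/1.08=0.4480; Δ=(0.0000−3.3870)/(158.5713−128.5713)=-0.1129; B=V−Δ·S=16.5767
Node (2,2) S=176.1903: V=(p*·0.0000+(1−p*)·0.0000)/1.08=0.0000; Δ=(0.0000−0.0000)/(195.5712−158.5713)=0.0000; B=V−Δ·S=0.0000
Node (1,0) S=128.7000: V=(p*·0.4480+(1−p*)·6.2073)/1.08=1.1766; Δ=(0.4480−6.2073)/(142.8570−115.8300)=-0.2131; B=V−Δ·S=28.6016
Node (1,1) S=158.7300: V=(p*·0.0000+(1−p*)·0.4480)/1.08=0.0593; Δ=(0.0000−0.4480)/(176.1903−142.8570)=-0.0134; B=V−Δ·S=2.1927
Node (0,0) S=143.0000: V=(p*·0.0593+(1−p*)·1.1766)/1.08=0.2027; Δ=(0.0593−1.1766)/(158.7300−128.7000)=-0.0372; B=V−Δ·S=5.5235
The time-0 hedge costs 0.2027, which is the no-arbitrage price.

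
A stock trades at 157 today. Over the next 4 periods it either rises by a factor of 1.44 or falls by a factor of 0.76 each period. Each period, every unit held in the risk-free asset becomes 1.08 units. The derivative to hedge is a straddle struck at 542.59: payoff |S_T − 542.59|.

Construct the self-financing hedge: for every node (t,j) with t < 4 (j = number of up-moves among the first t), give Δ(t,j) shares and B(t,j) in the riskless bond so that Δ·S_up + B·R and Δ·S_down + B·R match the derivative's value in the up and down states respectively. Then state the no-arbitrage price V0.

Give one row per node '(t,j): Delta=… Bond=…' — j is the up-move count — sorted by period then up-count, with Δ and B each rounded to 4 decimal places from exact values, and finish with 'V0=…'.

(0,0): Delta=-0.7947 Bond=376.1360
(1,0): Delta=-1.0000 Bond=430.7254
(1,1): Delta=-0.6728 Bond=378.6659
(2,0): Delta=-1.0000 Bond=465.1835
(2,1): Delta=-1.0000 Bond=465.1835
(2,2): Delta=-0.4785 Bond=345.7069
(3,0): Delta=-1.0000 Bond=502.3981
(3,1): Delta=-1.0000 Bond=502.3981
(3,2): Delta=-1.0000 Bond=502.3981
(3,3): Delta=-0.1688 Bond=228.1995
V0=251.3710

Under the risk-neutral measure, an up-move has probability p* = (R−d)/(u−d) = 0.4706 and values discount at R = 1.08.
Payoff layer (t=4): V(4,0)=490.2114, V(4,1)=443.3463, V(4,2)=354.5493, V(4,3)=186.3024, V(4,4)=132.4813
  t=3,j=0: stock 68.9192 → up 99.2437 (V=443.3463), down 52.3786 (V=490.2114). Price 433.4789; hedge Δ=-1.0000, bond B=502.3981.
  t=3,j=1: stock 130.5838 → up 188.0407 (V=354.5493), down 99.2437 (V=443.3463). Price 371.8143; hedge Δ=-1.0000, bond B=502.3981.
  t=3,j=2: stock 247.4220 → up 356.2876 (V=186.3024), down 188.0407 (V=354.5493). Price 254.9762; hedge Δ=-1.0000, bond B=502.3981.
  t=3,j=3: stock 468.7995 → up 675.0713 (V=132.4813), down 356.2876 (V=186.3024). Price 149.0507; hedge Δ=-0.1688, bond B=228.1995.
  t=2,j=0: stock 90.6832 → up 130.5838 (V=371.8143), down 68.9192 (V=433.4789). Price 374.5003; hedge Δ=-1.0000, bond B=465.1835.
  t=2,j=1: stock 171.8208 → up 247.4220 (V=254.9762), down 130.5838 (V=371.8143). Price 293.3627; hedge Δ=-1.0000, bond B=465.1835.
  t=2,j=2: stock 325.5552 → up 468.7995 (V=149.0507), down 247.4220 (V=254.9762). Price 189.9342; hedge Δ=-0.4785, bond B=345.7069.
  t=1,j=0: stock 119.3200 → up 171.8208 (V=293.3627), down 90.6832 (V=374.5003). Price 311.4054; hedge Δ=-1.0000, bond B=430.7254.
  t=1,j=1: stock 226.0800 → up 325.5552 (V=189.9342), down 171.8208 (V=293.3627). Price 226.5652; hedge Δ=-0.6728, bond B=378.6659.
  t=0,j=0: stock 157.0000 → up 226.0800 (V=226.5652), down 119.3200 (V=311.4054). Price 251.3710; hedge Δ=-0.7947, bond B=376.1360.
Check: Δ(0,0)·S0 + B(0,0) = 251.3710 = V0.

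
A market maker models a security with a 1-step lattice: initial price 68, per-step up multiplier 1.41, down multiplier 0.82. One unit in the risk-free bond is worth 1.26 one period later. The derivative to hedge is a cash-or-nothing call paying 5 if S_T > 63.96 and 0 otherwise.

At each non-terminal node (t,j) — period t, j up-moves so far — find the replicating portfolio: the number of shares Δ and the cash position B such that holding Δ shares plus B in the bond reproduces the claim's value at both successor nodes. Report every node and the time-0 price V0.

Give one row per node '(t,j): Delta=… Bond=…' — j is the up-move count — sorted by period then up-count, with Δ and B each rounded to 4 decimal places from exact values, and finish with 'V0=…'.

(0,0): Delta=0.1246 Bond=-5.5152
V0=2.9594

Since d<R<u, set p* = (R−d)/(u−d) = 0.7458; price each node as the discounted p*-expectation of its children.
Payoff layer (t=1): V(1,0)=0.0000, V(1,1)=5.0000
(0,0): S=68.0000. Δ = (V_up−V_dn)/(S_up−S_dn) = (5.0000−0.0000)/(95.8800−55.7600) = 0.1246. V = [p*·5.0000 + (1−p*)·0.0000]/1.26 = 2.9594. B = V − Δ·S = -5.5152.
Check: Δ(0,0)·S0 + B(0,0) = 2.9594 = V0.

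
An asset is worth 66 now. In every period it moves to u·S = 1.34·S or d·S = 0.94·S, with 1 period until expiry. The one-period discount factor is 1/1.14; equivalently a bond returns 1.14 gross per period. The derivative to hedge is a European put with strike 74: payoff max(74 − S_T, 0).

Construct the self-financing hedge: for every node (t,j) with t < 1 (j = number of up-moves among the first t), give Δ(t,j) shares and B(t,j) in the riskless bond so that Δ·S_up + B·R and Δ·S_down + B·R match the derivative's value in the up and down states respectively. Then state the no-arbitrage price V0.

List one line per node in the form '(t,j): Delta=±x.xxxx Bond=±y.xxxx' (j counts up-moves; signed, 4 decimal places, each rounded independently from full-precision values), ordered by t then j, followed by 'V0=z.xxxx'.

Risk-neutral probability p* = (R−d)/(u−d) = (1.14−0.94)/(1.34−0.94) = 0.5000.
Terminal values V(1,·): V(1,0)=11.9600, V(1,1)=0.0000
  t=0,j=0: stock 66.0000 → up 88.4400 (V=0.0000), down 62.0400 (V=11.9600). Price 5.2456; hedge Δ=-0.4530, bond B=35.1456.
The time-0 hedge costs 5.2456, which is the no-arbitrage price.

(0,0): Delta=-0.4530 Bond=35.1456
V0=5.2456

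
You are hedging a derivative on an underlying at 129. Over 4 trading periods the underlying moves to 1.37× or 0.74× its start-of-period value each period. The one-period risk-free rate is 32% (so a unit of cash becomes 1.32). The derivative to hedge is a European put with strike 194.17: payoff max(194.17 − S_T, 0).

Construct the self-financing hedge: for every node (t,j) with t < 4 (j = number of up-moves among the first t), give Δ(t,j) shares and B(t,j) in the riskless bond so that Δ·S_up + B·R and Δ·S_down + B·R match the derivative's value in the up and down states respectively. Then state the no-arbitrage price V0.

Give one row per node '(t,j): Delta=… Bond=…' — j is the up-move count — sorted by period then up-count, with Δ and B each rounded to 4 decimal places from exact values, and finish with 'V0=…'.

(0,0): Delta=-0.0723 Bond=10.0466
(1,0): Delta=-0.5851 Bond=62.2211
(1,1): Delta=-0.0484 Bond=9.0408
(2,0): Delta=-1.0000 Bond=111.4382
(2,1): Delta=-0.5658 Bond=79.6054
(2,2): Delta=-0.0243 Bond=6.1001
(3,0): Delta=-1.0000 Bond=147.0985
(3,1): Delta=-1.0000 Bond=147.0985
(3,2): Delta=-0.5456 Bond=101.4568
(3,3): Delta=0.0000 Bond=0.0000
V0=0.7261

Risk-neutral probability p* = (R−d)/(u−d) = (1.32−0.74)/(1.37−0.74) = 0.9206.
Payoff layer (t=4): V(4,0)=155.4873, V(4,1)=122.5548, V(4,2)=61.5850, V(4,3)=0.0000, V(4,4)=0.0000
  t=3,j=0: stock 52.2739 → up 71.6152 (V=122.5548), down 38.6827 (V=155.4873). Price 94.8246; hedge Δ=-1.0000, bond B=147.0985.
  t=3,j=1: stock 96.7773 → up 132.5850 (V=61.5850), down 71.6152 (V=122.5548). Price 50.3211; hedge Δ=-1.0000, bond B=147.0985.
  t=3,j=2: stock 179.1689 → up 245.4614 (V=0.0000), down 132.5850 (V=61.5850). Price 3.7028; hedge Δ=-0.5456, bond B=101.4568.
  t=3,j=3: stock 331.7045 → up 454.4352 (V=0.0000), down 245.4614 (V=0.0000). Price 0.0000; hedge Δ=0.0000, bond B=0.0000.
  t=2,j=0: stock 70.6404 → up 96.7773 (V=50.3211), down 52.2739 (V=94.8246). Price 40.7978; hedge Δ=-1.0000, bond B=111.4382.
  t=2,j=1: stock 130.7802 → up 179.1689 (V=3.7028), down 96.7773 (V=50.3211). Price 5.6081; hedge Δ=-0.5658, bond B=79.6054.
  t=2,j=2: stock 242.1201 → up 331.7045 (V=0.0000), down 179.1689 (V=3.7028). Price 0.2226; hedge Δ=-0.0243, bond B=6.1001.
  t=1,j=0: stock 95.4600 → up 130.7802 (V=5.6081), down 70.6404 (V=40.7978). Price 6.3643; hedge Δ=-0.5851, bond B=62.2211.
  t=1,j=1: stock 176.7300 → up 242.1201 (V=0.2226), down 130.7802 (V=5.6081). Price 0.4925; hedge Δ=-0.0484, bond B=9.0408.
  t=0,j=0: stock 129.0000 → up 176.7300 (V=0.4925), down 95.4600 (V=6.3643). Price 0.7261; hedge Δ=-0.0723, bond B=10.0466.
Each (Δ,B) replicates both successor values, so the strategy is self-financing and V0 is arbitrage-free.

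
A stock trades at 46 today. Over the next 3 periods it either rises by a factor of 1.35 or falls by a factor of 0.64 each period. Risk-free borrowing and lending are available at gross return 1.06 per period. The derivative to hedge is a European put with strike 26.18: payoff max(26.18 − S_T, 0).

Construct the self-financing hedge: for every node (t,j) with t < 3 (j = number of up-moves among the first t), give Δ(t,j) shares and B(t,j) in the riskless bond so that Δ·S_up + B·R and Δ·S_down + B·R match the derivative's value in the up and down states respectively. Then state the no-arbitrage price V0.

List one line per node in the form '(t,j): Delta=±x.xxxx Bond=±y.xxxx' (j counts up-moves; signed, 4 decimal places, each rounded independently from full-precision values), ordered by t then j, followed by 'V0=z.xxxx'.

Since d<R<u, set p* = (R−d)/(u−d) = 0.5915; price each node as the discounted p*-expectation of its children.
Payoff layer (t=3): V(3,0)=14.1214, V(3,1)=0.7438, V(3,2)=0.0000, V(3,3)=0.0000
Node (2,0) S=18.8416: V=(p*·0.7438+(1−p*)·14.1214)/1.06=5.8565; Δ=(0.7438−14.1214)/(25.4362−12.0586)=-1.0000; B=V−Δ·S=24.6981
Node (2,1) S=39.7440: V=(p*·0.0000+(1−p*)·0.7438)/1.06=0.2866; Δ=(0.0000−0.7438)/(53.6544−25.4362)=-0.0264; B=V−Δ·S=1.3343
Node (2,2) S=83.8350: V=(p*·0.0000+(1−p*)·0.0000)/1.06=0.0000; Δ=(0.0000−0.0000)/(113.1773−53.6544)=0.0000; B=V−Δ·S=0.0000
Node (1,0) S=29.4400: V=(p*·0.2866+(1−p*)·5.8565)/1.06=2.4167; Δ=(0.2866−5.8565)/(39.7440−18.8416)=-0.2665; B=V−Δ·S=10.2616
Node (1,1) S=62.1000: V=(p*·0.0000+(1−p*)·0.2866)/1.06=0.1104; Δ=(0.0000−0.2866)/(83.8350−39.7440)=-0.0065; B=V−Δ·S=0.5141
Node (0,0) S=46.0000: V=(p*·0.1104+(1−p*)·2.4167)/1.06=0.9928; Δ=(0.1104−2.4167)/(62.1000−29.4400)=-0.0706; B=V−Δ·S=4.2410
Check: Δ(0,0)·S0 + B(0,0) = 0.9928 = V0.

(0,0): Delta=-0.0706 Bond=4.2410
(1,0): Delta=-0.2665 Bond=10.2616
(1,1): Delta=-0.0065 Bond=0.5141
(2,0): Delta=-1.0000 Bond=24.6981
(2,1): Delta=-0.0264 Bond=1.3343
(2,2): Delta=0.0000 Bond=0.0000
V0=0.9928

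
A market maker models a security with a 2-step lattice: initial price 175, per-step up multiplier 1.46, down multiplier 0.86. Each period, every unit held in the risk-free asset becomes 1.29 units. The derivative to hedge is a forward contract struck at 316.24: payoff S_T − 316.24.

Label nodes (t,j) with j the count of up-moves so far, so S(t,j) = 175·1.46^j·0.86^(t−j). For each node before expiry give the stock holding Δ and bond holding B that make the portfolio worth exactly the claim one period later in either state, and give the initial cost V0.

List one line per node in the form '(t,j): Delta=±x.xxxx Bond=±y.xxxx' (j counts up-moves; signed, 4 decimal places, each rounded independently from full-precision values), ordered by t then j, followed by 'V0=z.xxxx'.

The replicating-portfolio and risk-neutral prices coincide; use p* = (1.29−0.86)/(1.46−0.86) = 0.7167 for the latter.
Terminal values V(2,·): V(2,0)=-186.8100, V(2,1)=-96.5100, V(2,2)=56.7900
(1,0): S=150.5000. Δ = (V_up−V_dn)/(S_up−S_dn) = (-96.5100−-186.8100)/(219.7300−129.4300) = 1.0000. V = [p*·-96.5100 + (1−p*)·-186.8100]/1.29 = -94.6473. B = V − Δ·S = -245.1473.
(1,1): S=255.5000. Δ = (V_up−V_dn)/(S_up−S_dn) = (56.7900−-96.5100)/(373.0300−219.7300) = 1.0000. V = [p*·56.7900 + (1−p*)·-96.5100]/1.29 = 10.3527. B = V − Δ·S = -245.1473.
(0,0): S=175.0000. Δ = (V_up−V_dn)/(S_up−S_dn) = (10.3527−-94.6473)/(255.5000−150.5000) = 1.0000. V = [p*·10.3527 + (1−p*)·-94.6473]/1.29 = -15.0367. B = V − Δ·S = -190.0367.
Each (Δ,B) replicates both successor values, so the strategy is self-financing and V0 is arbitrage-free.

(0,0): Delta=1.0000 Bond=-190.0367
(1,0): Delta=1.0000 Bond=-245.1473
(1,1): Delta=1.0000 Bond=-245.1473
V0=-15.0367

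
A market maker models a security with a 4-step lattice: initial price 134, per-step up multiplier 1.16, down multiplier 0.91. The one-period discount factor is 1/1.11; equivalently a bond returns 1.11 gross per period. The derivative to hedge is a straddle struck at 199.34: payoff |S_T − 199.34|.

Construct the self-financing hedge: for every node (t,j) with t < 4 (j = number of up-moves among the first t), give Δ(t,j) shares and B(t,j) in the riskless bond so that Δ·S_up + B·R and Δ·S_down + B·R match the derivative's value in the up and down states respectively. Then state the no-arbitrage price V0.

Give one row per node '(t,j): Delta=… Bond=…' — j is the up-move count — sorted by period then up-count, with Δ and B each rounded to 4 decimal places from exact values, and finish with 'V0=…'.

Under the risk-neutral measure, an up-move has probability p* = (R−d)/(u−d) = 0.8000 and values discount at R = 1.11.
Payoff layer (t=4): V(4,0)=107.4496, V(4,1)=82.2049, V(4,2)=50.0250, V(4,3)=9.0043, V(4,4)=43.2857
Node (3,0) S=100.9785: V=(p*·82.2049+(1−p*)·107.4496)/1.11=78.6071; Δ=(82.2049−107.4496)/(117.1351−91.8904)=-1.0000; B=V−Δ·S=179.5856
Node (3,1) S=128.7199: V=(p*·50.0250+(1−p*)·82.2049)/1.11=50.8657; Δ=(50.0250−82.2049)/(149.3150−117.1351)=-1.0000; B=V−Δ·S=179.5856
Node (3,2) S=164.0825: V=(p*·9.0043+(1−p*)·50.0250)/1.11=15.5031; Δ=(9.0043−50.0250)/(190.3357−149.3150)=-1.0000; B=V−Δ·S=179.5856
Node (3,3) S=209.1601: V=(p*·43.2857+(1−p*)·9.0043)/1.11=32.8193; Δ=(43.2857−9.0043)/(242.6257−190.3357)=0.6556; B=V−Δ·S=-104.3060
Node (2,0) S=110.9654: V=(p*·50.8657+(1−p*)·78.6071)/1.11=50.8234; Δ=(50.8657−78.6071)/(128.7199−100.9785)=-1.0000; B=V−Δ·S=161.7888
Node (2,1) S=141.4504: V=(p*·15.5031+(1−p*)·50.8657)/1.11=20.3384; Δ=(15.5031−50.8657)/(164.0825−128.7199)=-1.0000; B=V−Δ·S=161.7888
Node (2,2) S=180.3104: V=(p*·32.8193+(1−p*)·15.5031)/1.11=26.4469; Δ=(32.8193−15.5031)/(209.1601−164.0825)=0.3841; B=V−Δ·S=-42.8178
Node (1,0) S=121.9400: V=(p*·20.3384+(1−p*)·50.8234)/1.11=23.8157; Δ=(20.3384−50.8234)/(141.4504−110.9654)=-1.0000; B=V−Δ·S=145.7557
Node (1,1) S=155.4400: V=(p*·26.4469+(1−p*)·20.3384)/1.11=22.7254; Δ=(26.4469−20.3384)/(180.3104−141.4504)=0.1572; B=V−Δ·S=-1.7085
Node (0,0) S=134.0000: V=(p*·22.7254+(1−p*)·23.8157)/1.11=20.6698; Δ=(22.7254−23.8157)/(155.4400−121.9400)=-0.0325; B=V−Δ·S=25.0309
Each (Δ,B) replicates both successor values, so the strategy is self-financing and V0 is arbitrage-free.

(0,0): Delta=-0.0325 Bond=25.0309
(1,0): Delta=-1.0000 Bond=145.7557
(1,1): Delta=0.1572 Bond=-1.7085
(2,0): Delta=-1.0000 Bond=161.7888
(2,1): Delta=-1.0000 Bond=161.7888
(2,2): Delta=0.3841 Bond=-42.8178
(3,0): Delta=-1.0000 Bond=179.5856
(3,1): Delta=-1.0000 Bond=179.5856
(3,2): Delta=-1.0000 Bond=179.5856
(3,3): Delta=0.6556 Bond=-104.3060
V0=20.6698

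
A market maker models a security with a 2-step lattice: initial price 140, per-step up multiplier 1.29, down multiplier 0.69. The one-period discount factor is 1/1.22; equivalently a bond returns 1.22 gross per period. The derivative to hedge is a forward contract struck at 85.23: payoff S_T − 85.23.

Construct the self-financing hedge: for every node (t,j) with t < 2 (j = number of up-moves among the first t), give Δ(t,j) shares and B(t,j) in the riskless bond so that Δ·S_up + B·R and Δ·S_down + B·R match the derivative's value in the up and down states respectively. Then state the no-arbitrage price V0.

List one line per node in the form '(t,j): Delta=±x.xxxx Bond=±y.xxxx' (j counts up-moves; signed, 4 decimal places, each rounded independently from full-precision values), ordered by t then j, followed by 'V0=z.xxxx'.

No-arbitrage ⇒ martingale measure with p* = (R−d)/(u−d) = 0.8833.
Terminal values V(2,·): V(2,0)=-18.5760, V(2,1)=39.3840, V(2,2)=147.7440
  t=1,j=0: stock 96.6000 → up 124.6140 (V=39.3840), down 66.6540 (V=-18.5760). Price 26.7393; hedge Δ=1.0000, bond B=-69.8607.
  t=1,j=1: stock 180.6000 → up 232.9740 (V=147.7440), down 124.6140 (V=39.3840). Price 110.7393; hedge Δ=1.0000, bond B=-69.8607.
  t=0,j=0: stock 140.0000 → up 180.6000 (V=110.7393), down 96.6000 (V=26.7393). Price 82.7372; hedge Δ=1.0000, bond B=-57.2628.
Each (Δ,B) replicates both successor values, so the strategy is self-financing and V0 is arbitrage-free.

(0,0): Delta=1.0000 Bond=-57.2628
(1,0): Delta=1.0000 Bond=-69.8607
(1,1): Delta=1.0000 Bond=-69.8607
V0=82.7372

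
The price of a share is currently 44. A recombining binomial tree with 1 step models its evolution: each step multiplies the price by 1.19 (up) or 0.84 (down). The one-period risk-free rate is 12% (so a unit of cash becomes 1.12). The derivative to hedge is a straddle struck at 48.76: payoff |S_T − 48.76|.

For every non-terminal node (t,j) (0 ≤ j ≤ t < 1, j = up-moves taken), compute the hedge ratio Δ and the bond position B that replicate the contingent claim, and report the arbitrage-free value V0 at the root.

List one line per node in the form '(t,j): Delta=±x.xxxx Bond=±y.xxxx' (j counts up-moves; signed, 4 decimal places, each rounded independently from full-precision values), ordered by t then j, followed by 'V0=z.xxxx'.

No-arbitrage ⇒ martingale measure with p* = (R−d)/(u−d) = 0.8000.
Terminal payoffs: V(1,0)=11.8000, V(1,1)=3.6000
  t=0,j=0: stock 44.0000 → up 52.3600 (V=3.6000), down 36.9600 (V=11.8000). Price 4.6786; hedge Δ=-0.5325, bond B=28.1071.
Root portfolio cost Δ·44+B reproduces V0=4.6786.

(0,0): Delta=-0.5325 Bond=28.1071
V0=4.6786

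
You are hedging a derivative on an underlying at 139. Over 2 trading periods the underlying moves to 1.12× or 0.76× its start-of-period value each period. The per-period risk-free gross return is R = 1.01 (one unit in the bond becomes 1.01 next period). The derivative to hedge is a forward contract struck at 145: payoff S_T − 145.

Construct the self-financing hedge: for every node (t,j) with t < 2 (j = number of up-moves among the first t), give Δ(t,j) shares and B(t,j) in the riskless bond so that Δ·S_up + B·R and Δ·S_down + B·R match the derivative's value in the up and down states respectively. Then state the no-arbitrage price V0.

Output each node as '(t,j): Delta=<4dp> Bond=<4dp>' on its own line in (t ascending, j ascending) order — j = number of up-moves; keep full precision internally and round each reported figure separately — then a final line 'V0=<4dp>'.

No-arbitrage ⇒ martingale measure with p* = (R−d)/(u−d) = 0.6944.
At expiry t=2: V(2,0)=-64.7136, V(2,1)=-26.6832, V(2,2)=29.3616
(1,0): S=105.6400. Δ = (V_up−V_dn)/(S_up−S_dn) = (-26.6832−-64.7136)/(118.3168−80.2864) = 1.0000. V = [p*·-26.6832 + (1−p*)·-64.7136]/1.01 = -37.9244. B = V − Δ·S = -143.5644.
(1,1): S=155.6800. Δ = (V_up−V_dn)/(S_up−S_dn) = (29.3616−-26.6832)/(174.3616−118.3168) = 1.0000. V = [p*·29.3616 + (1−p*)·-26.6832]/1.01 = 12.1156. B = V − Δ·S = -143.5644.
(0,0): S=139.0000. Δ = (V_up−V_dn)/(S_up−S_dn) = (12.1156−-37.9244)/(155.6800−105.6400) = 1.0000. V = [p*·12.1156 + (1−p*)·-37.9244]/1.01 = -3.1429. B = V − Δ·S = -142.1429.
Each (Δ,B) replicates both successor values, so the strategy is self-financing and V0 is arbitrage-free.

(0,0): Delta=1.0000 Bond=-142.1429
(1,0): Delta=1.0000 Bond=-143.5644
(1,1): Delta=1.0000 Bond=-143.5644
V0=-3.1429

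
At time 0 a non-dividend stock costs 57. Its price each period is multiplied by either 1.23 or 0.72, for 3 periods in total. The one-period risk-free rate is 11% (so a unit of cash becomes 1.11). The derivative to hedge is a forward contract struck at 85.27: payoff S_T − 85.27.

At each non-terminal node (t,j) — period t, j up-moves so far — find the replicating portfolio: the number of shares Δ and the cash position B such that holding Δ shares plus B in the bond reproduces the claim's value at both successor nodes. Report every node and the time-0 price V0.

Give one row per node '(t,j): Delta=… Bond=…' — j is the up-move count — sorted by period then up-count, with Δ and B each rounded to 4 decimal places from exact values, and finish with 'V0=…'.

(0,0): Delta=1.0000 Bond=-62.3487
(1,0): Delta=1.0000 Bond=-69.2070
(1,1): Delta=1.0000 Bond=-69.2070
(2,0): Delta=1.0000 Bond=-76.8198
(2,1): Delta=1.0000 Bond=-76.8198
(2,2): Delta=1.0000 Bond=-76.8198
V0=-5.3487

The replicating-portfolio and risk-neutral prices coincide; use p* = (1.11−0.72)/(1.23−0.72) = 0.7647 for the latter.
Terminal payoffs: V(3,0)=-63.9949, V(3,1)=-48.9250, V(3,2)=-23.1806, V(3,3)=20.7994
(2,0): S=29.5488. Δ = (V_up−V_dn)/(S_up−S_dn) = (-48.9250−-63.9949)/(36.3450−21.2751) = 1.0000. V = [p*·-48.9250 + (1−p*)·-63.9949]/1.11 = -47.2710. B = V − Δ·S = -76.8198.
(2,1): S=50.4792. Δ = (V_up−V_dn)/(S_up−S_dn) = (-23.1806−-48.9250)/(62.0894−36.3450) = 1.0000. V = [p*·-23.1806 + (1−p*)·-48.9250]/1.11 = -26.3406. B = V − Δ·S = -76.8198.
(2,2): S=86.2353. Δ = (V_up−V_dn)/(S_up−S_dn) = (20.7994−-23.1806)/(106.0694−62.0894) = 1.0000. V = [p*·20.7994 + (1−p*)·-23.1806]/1.11 = 9.4155. B = V − Δ·S = -76.8198.
(1,0): S=41.0400. Δ = (V_up−V_dn)/(S_up−S_dn) = (-26.3406−-47.2710)/(50.4792−29.5488) = 1.0000. V = [p*·-26.3406 + (1−p*)·-47.2710]/1.11 = -28.1670. B = V − Δ·S = -69.2070.
(1,1): S=70.1100. Δ = (V_up−V_dn)/(S_up−S_dn) = (9.4155−-26.3406)/(86.2353−50.4792) = 1.0000. V = [p*·9.4155 + (1−p*)·-26.3406]/1.11 = 0.9030. B = V − Δ·S = -69.2070.
(0,0): S=57.0000. Δ = (V_up−V_dn)/(S_up−S_dn) = (0.9030−-28.1670)/(70.1100−41.0400) = 1.0000. V = [p*·0.9030 + (1−p*)·-28.1670]/1.11 = -5.3487. B = V − Δ·S = -62.3487.
The time-0 hedge costs -5.3487, which is the no-arbitrage price.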